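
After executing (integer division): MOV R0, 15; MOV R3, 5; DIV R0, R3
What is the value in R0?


Register state trace:
  MOV R0, 15  → R0 = 15
  MOV R3, 5  → R3 = 5
  DIV R0, R3  → R0 = 15 // 5 = 3
Final: R0 = 3

3


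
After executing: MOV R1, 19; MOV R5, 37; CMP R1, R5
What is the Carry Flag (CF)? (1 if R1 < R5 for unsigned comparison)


Register state trace:
  MOV R1, 19  → R1 = 19
  MOV R5, 37  → R5 = 37
  CMP R1, R5  → unsigned 19 - 37: borrow occurs
  19 < 37, so CF = 1
CF = 1

1


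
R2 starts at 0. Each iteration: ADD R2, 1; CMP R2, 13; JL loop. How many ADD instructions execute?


Loop trace (R2 starts at 0, target 13, step 1):
  ADD #1: R2 = 0 + 1 = 1  → 1 < 13, loop
  ADD #2: R2 = 1 + 1 = 2  → 2 < 13, loop
  ADD #3: R2 = 2 + 1 = 3  → 3 < 13, loop
  ADD #4: R2 = 3 + 1 = 4  → 4 < 13, loop
  ADD #5: R2 = 4 + 1 = 5  → 5 < 13, loop
  ADD #6: R2 = 5 + 1 = 6  → 6 < 13, loop
  ADD #7: R2 = 6 + 1 = 7  → 7 < 13, loop
  ADD #8: R2 = 7 + 1 = 8  → 8 < 13, loop
  ADD #9: R2 = 8 + 1 = 9  → 9 < 13, loop
  ADD #10: R2 = 9 + 1 = 10  → 10 < 13, loop
  ADD #11: R2 = 10 + 1 = 11  → 11 < 13, loop
  ADD #12: R2 = 11 + 1 = 12  → 12 < 13, loop
  ADD #13: R2 = 12 + 1 = 13  → 13 >= 13, exit
Total ADD instructions: 13

13


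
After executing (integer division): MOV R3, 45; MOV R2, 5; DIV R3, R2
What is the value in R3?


Register state trace:
  MOV R3, 45  → R3 = 45
  MOV R2, 5  → R2 = 5
  DIV R3, R2  → R3 = 45 // 5 = 9
Final: R3 = 9

9


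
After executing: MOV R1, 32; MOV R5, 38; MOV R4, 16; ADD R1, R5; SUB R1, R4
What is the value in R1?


Register state trace:
  MOV R1, 32  → R1 = 32
  MOV R5, 38  → R5 = 38
  MOV R4, 16  → R4 = 16
  ADD R1, R5  → R1 = 32 + 38 = 70
  SUB R1, R4  → R1 = 70 - 16 = 54
Final: R1 = 54

54


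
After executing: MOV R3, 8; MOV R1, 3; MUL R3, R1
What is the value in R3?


Register state trace:
  MOV R3, 8  → R3 = 8
  MOV R1, 3  → R1 = 3
  MUL R3, R1  → R3 = 8 * 3 = 24
Final: R3 = 24

24


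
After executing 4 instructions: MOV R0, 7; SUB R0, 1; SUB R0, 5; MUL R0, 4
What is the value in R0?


Register state trace:
  MOV R0, 7  → R0 = 7
  SUB R0, 1  → R0 = 7 - 1 = 6
  SUB R0, 5  → R0 = 6 - 5 = 1
  MUL R0, 4  → R0 = 1 * 4 = 4
Final: R0 = 4

4


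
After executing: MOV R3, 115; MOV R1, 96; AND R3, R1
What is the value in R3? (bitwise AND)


Register state trace:
  MOV R3, 115  → R3 = 115 (0b01110011)
  MOV R1, 96  → R1 = 96 (0b01100000)
  AND R3, R1  → R3 = 115 AND 96 = 96 (0b01100000)
Final: R3 = 96

96


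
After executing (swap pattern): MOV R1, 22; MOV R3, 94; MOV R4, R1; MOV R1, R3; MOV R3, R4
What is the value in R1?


Register state trace (swap pattern):
  MOV R1, 22  → R1 = 22
  MOV R3, 94  → R3 = 94
  MOV R4, R1  → R4 = 22  (save R1)
  MOV R1, R3  → R1 = 94  (R1 gets R3's value)
  MOV R3, R4  → R3 = 22  (R3 gets saved value)
Final: R1 = 94

94


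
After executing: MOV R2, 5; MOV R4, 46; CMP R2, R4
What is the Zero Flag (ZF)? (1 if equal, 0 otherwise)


Register state trace:
  MOV R2, 5  → R2 = 5
  MOV R4, 46  → R4 = 46
  CMP R2, R4  → computes 5 - 46 = -41
  Result is nonzero, so values are not equal
ZF = 0

0


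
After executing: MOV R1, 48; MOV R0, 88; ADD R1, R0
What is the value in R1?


Register state trace:
  MOV R1, 48  → R1 = 48
  MOV R0, 88  → R0 = 88
  ADD R1, R0  → R1 = 48 + 88 = 136
Final: R1 = 136

136


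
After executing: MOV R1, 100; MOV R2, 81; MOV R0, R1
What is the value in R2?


Register state trace:
  MOV R1, 100  → R1 = 100
  MOV R2, 81  → R2 = 81
  MOV R0, R1  → R0 = 100
Final: R2 = 81

81


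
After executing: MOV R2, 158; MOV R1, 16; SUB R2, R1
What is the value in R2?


Register state trace:
  MOV R2, 158  → R2 = 158
  MOV R1, 16  → R1 = 16
  SUB R2, R1  → R2 = 158 - 16 = 142
Final: R2 = 142

142


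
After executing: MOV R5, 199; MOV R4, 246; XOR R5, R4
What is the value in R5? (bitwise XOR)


Register state trace:
  MOV R5, 199  → R5 = 199 (0b11000111)
  MOV R4, 246  → R4 = 246 (0b11110110)
  XOR R5, R4  → R5 = 199 XOR 246 = 49 (0b00110001)
Final: R5 = 49

49


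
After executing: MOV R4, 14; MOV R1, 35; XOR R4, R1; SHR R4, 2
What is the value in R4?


Register state trace:
  MOV R4, 14  → R4 = 14 (0b00001110)
  MOV R1, 35  → R1 = 35 (0b00100011)
  XOR R4, R1  → R4 = 14 XOR 35 = 45 (0b00101101)
  SHR R4, 2  → R4 = 45 >> 2 = 11
Final: R4 = 11

11


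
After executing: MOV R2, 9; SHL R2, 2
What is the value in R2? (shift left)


Register state trace:
  MOV R2, 9  → R2 = 9
  SHL R2, 2  → R2 = 9 << 2 = 9 * 2^2 = 36
Final: R2 = 36

36


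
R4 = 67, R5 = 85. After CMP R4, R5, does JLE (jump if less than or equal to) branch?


Trace:
  R4 = 67, R5 = 85
  CMP R4, R5  → compares 67 vs 85
  JLE checks: is 67 less than or equal to 85?
  67 < 85, so condition is true
Branch taken: Yes

Yes


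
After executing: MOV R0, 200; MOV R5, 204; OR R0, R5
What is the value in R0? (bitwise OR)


Register state trace:
  MOV R0, 200  → R0 = 200 (0b11001000)
  MOV R5, 204  → R5 = 204 (0b11001100)
  OR R0, R5   → R0 = 200 OR 204 = 204 (0b11001100)
Final: R0 = 204

204


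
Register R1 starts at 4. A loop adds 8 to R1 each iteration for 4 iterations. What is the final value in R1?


Starting value: R1 = 4
  Iter 1: R1 = 4 + 8 = 12
  Iter 2: R1 = 12 + 8 = 20
  Iter 3: R1 = 20 + 8 = 28
  Iter 4: R1 = 28 + 8 = 36
Final: R1 = 36

36


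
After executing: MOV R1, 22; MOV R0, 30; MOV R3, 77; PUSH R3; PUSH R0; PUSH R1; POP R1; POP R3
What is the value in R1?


Stack trace (top is rightmost):
  MOV R1, 22  → R1 = 22
  MOV R0, 30  → R0 = 30
  MOV R3, 77  → R3 = 77
  PUSH R3  → stack: [77]
  PUSH R0  → stack: [77, 30]
  PUSH R1  → stack: [77, 30, 22]
  POP R1  → R1 = 22, stack: [77, 30]
  POP R3  → R3 = 30, stack: [77]
Final: R1 = 22

22


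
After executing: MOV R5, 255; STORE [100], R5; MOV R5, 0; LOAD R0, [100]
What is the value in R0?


Register and memory trace:
  MOV R5, 255  → R5 = 255
  STORE [100], R5  → mem[100] = 255
  MOV R5, 0  → R5 = 0
  LOAD R0, [100]  → R0 = mem[100] = 255
Final: R0 = 255

255


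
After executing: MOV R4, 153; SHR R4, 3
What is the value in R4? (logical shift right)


Register state trace:
  MOV R4, 153  → R4 = 153
  SHR R4, 3  → R4 = 153 >> 3 = 153 // 2^3 = 19
Final: R4 = 19

19


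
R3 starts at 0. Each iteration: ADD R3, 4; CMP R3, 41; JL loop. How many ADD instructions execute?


Loop trace (R3 starts at 0, target 41, step 4):
  ADD #1: R3 = 0 + 4 = 4  → 4 < 41, loop
  ADD #2: R3 = 4 + 4 = 8  → 8 < 41, loop
  ADD #3: R3 = 8 + 4 = 12  → 12 < 41, loop
  ADD #4: R3 = 12 + 4 = 16  → 16 < 41, loop
  ADD #5: R3 = 16 + 4 = 20  → 20 < 41, loop
  ADD #6: R3 = 20 + 4 = 24  → 24 < 41, loop
  ADD #7: R3 = 24 + 4 = 28  → 28 < 41, loop
  ADD #8: R3 = 28 + 4 = 32  → 32 < 41, loop
  ADD #9: R3 = 32 + 4 = 36  → 36 < 41, loop
  ADD #10: R3 = 36 + 4 = 40  → 40 < 41, loop
  ADD #11: R3 = 40 + 4 = 44  → 44 >= 41, exit
Total ADD instructions: 11

11


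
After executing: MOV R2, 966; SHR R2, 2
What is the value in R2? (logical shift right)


Register state trace:
  MOV R2, 966  → R2 = 966
  SHR R2, 2  → R2 = 966 >> 2 = 966 // 2^2 = 241
Final: R2 = 241

241


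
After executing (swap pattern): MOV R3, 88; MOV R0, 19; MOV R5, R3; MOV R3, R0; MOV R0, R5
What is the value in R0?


Register state trace (swap pattern):
  MOV R3, 88  → R3 = 88
  MOV R0, 19  → R0 = 19
  MOV R5, R3  → R5 = 88  (save R3)
  MOV R3, R0  → R3 = 19  (R3 gets R0's value)
  MOV R0, R5  → R0 = 88  (R0 gets saved value)
Final: R0 = 88

88


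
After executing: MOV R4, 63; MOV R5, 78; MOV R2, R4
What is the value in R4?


Register state trace:
  MOV R4, 63  → R4 = 63
  MOV R5, 78  → R5 = 78
  MOV R2, R4  → R2 = 63
Final: R4 = 63

63


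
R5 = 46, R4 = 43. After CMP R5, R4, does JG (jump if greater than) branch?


Trace:
  R5 = 46, R4 = 43
  CMP R5, R4  → compares 46 vs 43
  JG checks: is 46 greater than 43?
  46 > 43, so condition is true
Branch taken: Yes

Yes


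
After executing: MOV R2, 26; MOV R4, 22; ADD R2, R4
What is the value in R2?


Register state trace:
  MOV R2, 26  → R2 = 26
  MOV R4, 22  → R4 = 22
  ADD R2, R4  → R2 = 26 + 22 = 48
Final: R2 = 48

48


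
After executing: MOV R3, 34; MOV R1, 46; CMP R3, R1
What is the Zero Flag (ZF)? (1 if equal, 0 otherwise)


Register state trace:
  MOV R3, 34  → R3 = 34
  MOV R1, 46  → R1 = 46
  CMP R3, R1  → computes 34 - 46 = -12
  Result is nonzero, so values are not equal
ZF = 0

0


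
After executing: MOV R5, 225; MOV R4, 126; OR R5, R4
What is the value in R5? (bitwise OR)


Register state trace:
  MOV R5, 225  → R5 = 225 (0b11100001)
  MOV R4, 126  → R4 = 126 (0b01111110)
  OR R5, R4   → R5 = 225 OR 126 = 255 (0b11111111)
Final: R5 = 255

255


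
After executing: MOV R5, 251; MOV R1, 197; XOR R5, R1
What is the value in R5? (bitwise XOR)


Register state trace:
  MOV R5, 251  → R5 = 251 (0b11111011)
  MOV R1, 197  → R1 = 197 (0b11000101)
  XOR R5, R1  → R5 = 251 XOR 197 = 62 (0b00111110)
Final: R5 = 62

62


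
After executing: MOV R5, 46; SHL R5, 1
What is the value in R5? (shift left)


Register state trace:
  MOV R5, 46  → R5 = 46
  SHL R5, 1  → R5 = 46 << 1 = 46 * 2^1 = 92
Final: R5 = 92

92


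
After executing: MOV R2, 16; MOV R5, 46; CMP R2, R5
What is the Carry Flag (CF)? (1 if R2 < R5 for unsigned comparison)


Register state trace:
  MOV R2, 16  → R2 = 16
  MOV R5, 46  → R5 = 46
  CMP R2, R5  → unsigned 16 - 46: borrow occurs
  16 < 46, so CF = 1
CF = 1

1


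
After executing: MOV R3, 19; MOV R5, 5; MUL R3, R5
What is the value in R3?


Register state trace:
  MOV R3, 19  → R3 = 19
  MOV R5, 5  → R5 = 5
  MUL R3, R5  → R3 = 19 * 5 = 95
Final: R3 = 95

95


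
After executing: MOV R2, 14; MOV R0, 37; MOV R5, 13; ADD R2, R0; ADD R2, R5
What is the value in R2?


Register state trace:
  MOV R2, 14  → R2 = 14
  MOV R0, 37  → R0 = 37
  MOV R5, 13  → R5 = 13
  ADD R2, R0  → R2 = 14 + 37 = 51
  ADD R2, R5  → R2 = 51 + 13 = 64
Final: R2 = 64

64


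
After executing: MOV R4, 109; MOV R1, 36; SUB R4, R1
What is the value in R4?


Register state trace:
  MOV R4, 109  → R4 = 109
  MOV R1, 36  → R1 = 36
  SUB R4, R1  → R4 = 109 - 36 = 73
Final: R4 = 73

73


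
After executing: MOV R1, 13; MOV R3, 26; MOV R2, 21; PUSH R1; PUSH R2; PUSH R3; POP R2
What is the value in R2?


Stack trace (top is rightmost):
  MOV R1, 13  → R1 = 13
  MOV R3, 26  → R3 = 26
  MOV R2, 21  → R2 = 21
  PUSH R1  → stack: [13]
  PUSH R2  → stack: [13, 21]
  PUSH R3  → stack: [13, 21, 26]
  POP R2  → R2 = 26, stack: [13, 21]
Final: R2 = 26

26


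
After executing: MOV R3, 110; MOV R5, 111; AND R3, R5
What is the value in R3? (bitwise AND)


Register state trace:
  MOV R3, 110  → R3 = 110 (0b01101110)
  MOV R5, 111  → R5 = 111 (0b01101111)
  AND R3, R5  → R3 = 110 AND 111 = 110 (0b01101110)
Final: R3 = 110

110


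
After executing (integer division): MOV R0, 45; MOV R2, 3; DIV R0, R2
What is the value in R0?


Register state trace:
  MOV R0, 45  → R0 = 45
  MOV R2, 3  → R2 = 3
  DIV R0, R2  → R0 = 45 // 3 = 15
Final: R0 = 15

15


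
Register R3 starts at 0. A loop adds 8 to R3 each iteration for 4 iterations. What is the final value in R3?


Starting value: R3 = 0
  Iter 1: R3 = 0 + 8 = 8
  Iter 2: R3 = 8 + 8 = 16
  Iter 3: R3 = 16 + 8 = 24
  Iter 4: R3 = 24 + 8 = 32
Final: R3 = 32

32


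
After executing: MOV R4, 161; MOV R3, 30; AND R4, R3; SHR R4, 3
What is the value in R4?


Register state trace:
  MOV R4, 161  → R4 = 161 (0b10100001)
  MOV R3, 30  → R3 = 30 (0b00011110)
  AND R4, R3  → R4 = 161 AND 30 = 0 (0b00000000)
  SHR R4, 3  → R4 = 0 >> 3 = 0
Final: R4 = 0

0


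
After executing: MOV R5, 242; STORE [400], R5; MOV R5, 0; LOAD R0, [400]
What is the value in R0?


Register and memory trace:
  MOV R5, 242  → R5 = 242
  STORE [400], R5  → mem[400] = 242
  MOV R5, 0  → R5 = 0
  LOAD R0, [400]  → R0 = mem[400] = 242
Final: R0 = 242

242


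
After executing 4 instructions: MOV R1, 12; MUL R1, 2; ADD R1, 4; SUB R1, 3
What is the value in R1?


Register state trace:
  MOV R1, 12  → R1 = 12
  MUL R1, 2  → R1 = 12 * 2 = 24
  ADD R1, 4  → R1 = 24 + 4 = 28
  SUB R1, 3  → R1 = 28 - 3 = 25
Final: R1 = 25

25


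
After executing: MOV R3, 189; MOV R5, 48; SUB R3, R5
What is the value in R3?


Register state trace:
  MOV R3, 189  → R3 = 189
  MOV R5, 48  → R5 = 48
  SUB R3, R5  → R3 = 189 - 48 = 141
Final: R3 = 141

141


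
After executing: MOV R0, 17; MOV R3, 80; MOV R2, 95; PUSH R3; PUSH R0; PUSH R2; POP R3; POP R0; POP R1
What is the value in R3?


Stack trace (top is rightmost):
  MOV R0, 17  → R0 = 17
  MOV R3, 80  → R3 = 80
  MOV R2, 95  → R2 = 95
  PUSH R3  → stack: [80]
  PUSH R0  → stack: [80, 17]
  PUSH R2  → stack: [80, 17, 95]
  POP R3  → R3 = 95, stack: [80, 17]
  POP R0  → R0 = 17, stack: [80]
  POP R1  → R1 = 80, stack: []
Final: R3 = 95

95


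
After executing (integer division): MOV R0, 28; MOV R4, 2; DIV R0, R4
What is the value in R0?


Register state trace:
  MOV R0, 28  → R0 = 28
  MOV R4, 2  → R4 = 2
  DIV R0, R4  → R0 = 28 // 2 = 14
Final: R0 = 14

14


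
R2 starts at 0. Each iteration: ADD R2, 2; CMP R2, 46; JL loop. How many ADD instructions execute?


Loop trace (R2 starts at 0, target 46, step 2):
  ADD #1: R2 = 0 + 2 = 2  → 2 < 46, loop
  ADD #2: R2 = 2 + 2 = 4  → 4 < 46, loop
  ADD #3: R2 = 4 + 2 = 6  → 6 < 46, loop
  ADD #4: R2 = 6 + 2 = 8  → 8 < 46, loop
  ADD #5: R2 = 8 + 2 = 10  → 10 < 46, loop
  ADD #6: R2 = 10 + 2 = 12  → 12 < 46, loop
  ADD #7: R2 = 12 + 2 = 14  → 14 < 46, loop
  ADD #8: R2 = 14 + 2 = 16  → 16 < 46, loop
  ADD #9: R2 = 16 + 2 = 18  → 18 < 46, loop
  ADD #10: R2 = 18 + 2 = 20  → 20 < 46, loop
  ADD #11: R2 = 20 + 2 = 22  → 22 < 46, loop
  ADD #12: R2 = 22 + 2 = 24  → 24 < 46, loop
  ADD #13: R2 = 24 + 2 = 26  → 26 < 46, loop
  ADD #14: R2 = 26 + 2 = 28  → 28 < 46, loop
  ADD #15: R2 = 28 + 2 = 30  → 30 < 46, loop
  ADD #16: R2 = 30 + 2 = 32  → 32 < 46, loop
  ADD #17: R2 = 32 + 2 = 34  → 34 < 46, loop
  ADD #18: R2 = 34 + 2 = 36  → 36 < 46, loop
  ADD #19: R2 = 36 + 2 = 38  → 38 < 46, loop
  ADD #20: R2 = 38 + 2 = 40  → 40 < 46, loop
  ADD #21: R2 = 40 + 2 = 42  → 42 < 46, loop
  ADD #22: R2 = 42 + 2 = 44  → 44 < 46, loop
  ADD #23: R2 = 44 + 2 = 46  → 46 >= 46, exit
Total ADD instructions: 23

23


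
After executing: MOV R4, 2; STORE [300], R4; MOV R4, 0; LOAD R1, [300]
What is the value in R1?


Register and memory trace:
  MOV R4, 2  → R4 = 2
  STORE [300], R4  → mem[300] = 2
  MOV R4, 0  → R4 = 0
  LOAD R1, [300]  → R1 = mem[300] = 2
Final: R1 = 2

2


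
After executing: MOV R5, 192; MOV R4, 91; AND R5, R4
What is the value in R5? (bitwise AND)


Register state trace:
  MOV R5, 192  → R5 = 192 (0b11000000)
  MOV R4, 91  → R4 = 91 (0b01011011)
  AND R5, R4  → R5 = 192 AND 91 = 64 (0b01000000)
Final: R5 = 64

64


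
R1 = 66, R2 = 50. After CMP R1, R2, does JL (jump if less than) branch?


Trace:
  R1 = 66, R2 = 50
  CMP R1, R2  → compares 66 vs 50
  JL checks: is 66 less than 50?
  66 > 50, so condition is false
Branch taken: No

No


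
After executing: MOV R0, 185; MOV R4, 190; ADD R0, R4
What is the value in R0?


Register state trace:
  MOV R0, 185  → R0 = 185
  MOV R4, 190  → R4 = 190
  ADD R0, R4  → R0 = 185 + 190 = 375
Final: R0 = 375

375


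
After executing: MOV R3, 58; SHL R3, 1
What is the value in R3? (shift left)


Register state trace:
  MOV R3, 58  → R3 = 58
  SHL R3, 1  → R3 = 58 << 1 = 58 * 2^1 = 116
Final: R3 = 116

116


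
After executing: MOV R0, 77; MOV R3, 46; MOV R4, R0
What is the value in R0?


Register state trace:
  MOV R0, 77  → R0 = 77
  MOV R3, 46  → R3 = 46
  MOV R4, R0  → R4 = 77
Final: R0 = 77

77


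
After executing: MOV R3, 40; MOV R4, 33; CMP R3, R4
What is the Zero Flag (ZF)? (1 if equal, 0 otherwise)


Register state trace:
  MOV R3, 40  → R3 = 40
  MOV R4, 33  → R4 = 33
  CMP R3, R4  → computes 40 - 33 = 7
  Result is nonzero, so values are not equal
ZF = 0

0


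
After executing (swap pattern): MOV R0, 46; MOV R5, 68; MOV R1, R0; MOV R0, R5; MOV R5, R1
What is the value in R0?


Register state trace (swap pattern):
  MOV R0, 46  → R0 = 46
  MOV R5, 68  → R5 = 68
  MOV R1, R0  → R1 = 46  (save R0)
  MOV R0, R5  → R0 = 68  (R0 gets R5's value)
  MOV R5, R1  → R5 = 46  (R5 gets saved value)
Final: R0 = 68

68


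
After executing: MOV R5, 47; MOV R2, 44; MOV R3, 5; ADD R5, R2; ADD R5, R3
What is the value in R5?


Register state trace:
  MOV R5, 47  → R5 = 47
  MOV R2, 44  → R2 = 44
  MOV R3, 5  → R3 = 5
  ADD R5, R2  → R5 = 47 + 44 = 91
  ADD R5, R3  → R5 = 91 + 5 = 96
Final: R5 = 96

96


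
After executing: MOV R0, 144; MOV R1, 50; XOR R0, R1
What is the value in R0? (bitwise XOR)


Register state trace:
  MOV R0, 144  → R0 = 144 (0b10010000)
  MOV R1, 50  → R1 = 50 (0b00110010)
  XOR R0, R1  → R0 = 144 XOR 50 = 162 (0b10100010)
Final: R0 = 162

162


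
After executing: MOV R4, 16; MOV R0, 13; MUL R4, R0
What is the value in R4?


Register state trace:
  MOV R4, 16  → R4 = 16
  MOV R0, 13  → R0 = 13
  MUL R4, R0  → R4 = 16 * 13 = 208
Final: R4 = 208

208


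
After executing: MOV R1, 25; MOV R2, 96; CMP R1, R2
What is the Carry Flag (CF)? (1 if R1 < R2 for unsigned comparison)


Register state trace:
  MOV R1, 25  → R1 = 25
  MOV R2, 96  → R2 = 96
  CMP R1, R2  → unsigned 25 - 96: borrow occurs
  25 < 96, so CF = 1
CF = 1

1


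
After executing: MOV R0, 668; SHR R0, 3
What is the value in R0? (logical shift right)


Register state trace:
  MOV R0, 668  → R0 = 668
  SHR R0, 3  → R0 = 668 >> 3 = 668 // 2^3 = 83
Final: R0 = 83

83


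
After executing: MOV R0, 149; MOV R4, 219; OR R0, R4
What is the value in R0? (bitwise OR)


Register state trace:
  MOV R0, 149  → R0 = 149 (0b10010101)
  MOV R4, 219  → R4 = 219 (0b11011011)
  OR R0, R4   → R0 = 149 OR 219 = 223 (0b11011111)
Final: R0 = 223

223


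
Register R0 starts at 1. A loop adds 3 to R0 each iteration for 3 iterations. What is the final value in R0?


Starting value: R0 = 1
  Iter 1: R0 = 1 + 3 = 4
  Iter 2: R0 = 4 + 3 = 7
  Iter 3: R0 = 7 + 3 = 10
Final: R0 = 10

10


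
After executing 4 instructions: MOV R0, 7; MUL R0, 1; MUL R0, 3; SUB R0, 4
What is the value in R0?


Register state trace:
  MOV R0, 7  → R0 = 7
  MUL R0, 1  → R0 = 7 * 1 = 7
  MUL R0, 3  → R0 = 7 * 3 = 21
  SUB R0, 4  → R0 = 21 - 4 = 17
Final: R0 = 17

17


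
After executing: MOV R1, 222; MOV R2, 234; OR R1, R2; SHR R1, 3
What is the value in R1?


Register state trace:
  MOV R1, 222  → R1 = 222 (0b11011110)
  MOV R2, 234  → R2 = 234 (0b11101010)
  OR R1, R2  → R1 = 222 OR 234 = 254 (0b11111110)
  SHR R1, 3  → R1 = 254 >> 3 = 31
Final: R1 = 31

31


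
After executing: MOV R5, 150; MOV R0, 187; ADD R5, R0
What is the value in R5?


Register state trace:
  MOV R5, 150  → R5 = 150
  MOV R0, 187  → R0 = 187
  ADD R5, R0  → R5 = 150 + 187 = 337
Final: R5 = 337

337


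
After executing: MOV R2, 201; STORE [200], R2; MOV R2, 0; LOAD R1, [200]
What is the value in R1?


Register and memory trace:
  MOV R2, 201  → R2 = 201
  STORE [200], R2  → mem[200] = 201
  MOV R2, 0  → R2 = 0
  LOAD R1, [200]  → R1 = mem[200] = 201
Final: R1 = 201

201


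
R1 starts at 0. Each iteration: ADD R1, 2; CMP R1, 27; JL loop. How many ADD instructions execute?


Loop trace (R1 starts at 0, target 27, step 2):
  ADD #1: R1 = 0 + 2 = 2  → 2 < 27, loop
  ADD #2: R1 = 2 + 2 = 4  → 4 < 27, loop
  ADD #3: R1 = 4 + 2 = 6  → 6 < 27, loop
  ADD #4: R1 = 6 + 2 = 8  → 8 < 27, loop
  ADD #5: R1 = 8 + 2 = 10  → 10 < 27, loop
  ADD #6: R1 = 10 + 2 = 12  → 12 < 27, loop
  ADD #7: R1 = 12 + 2 = 14  → 14 < 27, loop
  ADD #8: R1 = 14 + 2 = 16  → 16 < 27, loop
  ADD #9: R1 = 16 + 2 = 18  → 18 < 27, loop
  ADD #10: R1 = 18 + 2 = 20  → 20 < 27, loop
  ADD #11: R1 = 20 + 2 = 22  → 22 < 27, loop
  ADD #12: R1 = 22 + 2 = 24  → 24 < 27, loop
  ADD #13: R1 = 24 + 2 = 26  → 26 < 27, loop
  ADD #14: R1 = 26 + 2 = 28  → 28 >= 27, exit
Total ADD instructions: 14

14


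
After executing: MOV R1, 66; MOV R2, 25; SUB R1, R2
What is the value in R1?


Register state trace:
  MOV R1, 66  → R1 = 66
  MOV R2, 25  → R2 = 25
  SUB R1, R2  → R1 = 66 - 25 = 41
Final: R1 = 41

41


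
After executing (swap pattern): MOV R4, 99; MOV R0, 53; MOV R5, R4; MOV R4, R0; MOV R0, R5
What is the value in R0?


Register state trace (swap pattern):
  MOV R4, 99  → R4 = 99
  MOV R0, 53  → R0 = 53
  MOV R5, R4  → R5 = 99  (save R4)
  MOV R4, R0  → R4 = 53  (R4 gets R0's value)
  MOV R0, R5  → R0 = 99  (R0 gets saved value)
Final: R0 = 99

99


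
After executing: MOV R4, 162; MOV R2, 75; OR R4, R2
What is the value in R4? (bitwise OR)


Register state trace:
  MOV R4, 162  → R4 = 162 (0b10100010)
  MOV R2, 75  → R2 = 75 (0b01001011)
  OR R4, R2   → R4 = 162 OR 75 = 235 (0b11101011)
Final: R4 = 235

235


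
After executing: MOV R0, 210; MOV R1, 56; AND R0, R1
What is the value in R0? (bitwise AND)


Register state trace:
  MOV R0, 210  → R0 = 210 (0b11010010)
  MOV R1, 56  → R1 = 56 (0b00111000)
  AND R0, R1  → R0 = 210 AND 56 = 16 (0b00010000)
Final: R0 = 16

16


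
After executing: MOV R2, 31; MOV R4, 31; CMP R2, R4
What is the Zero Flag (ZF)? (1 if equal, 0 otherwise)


Register state trace:
  MOV R2, 31  → R2 = 31
  MOV R4, 31  → R4 = 31
  CMP R2, R4  → computes 31 - 31 = 0
  Result is zero, so values are equal
ZF = 1

1


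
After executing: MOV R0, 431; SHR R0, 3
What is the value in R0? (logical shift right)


Register state trace:
  MOV R0, 431  → R0 = 431
  SHR R0, 3  → R0 = 431 >> 3 = 431 // 2^3 = 53
Final: R0 = 53

53


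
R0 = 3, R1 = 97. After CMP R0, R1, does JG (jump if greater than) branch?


Trace:
  R0 = 3, R1 = 97
  CMP R0, R1  → compares 3 vs 97
  JG checks: is 3 greater than 97?
  3 < 97, so condition is false
Branch taken: No

No


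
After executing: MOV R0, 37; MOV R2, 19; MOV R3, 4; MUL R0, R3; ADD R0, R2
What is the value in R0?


Register state trace:
  MOV R0, 37  → R0 = 37
  MOV R2, 19  → R2 = 19
  MOV R3, 4  → R3 = 4
  MUL R0, R3  → R0 = 37 * 4 = 148
  ADD R0, R2  → R0 = 148 + 19 = 167
Final: R0 = 167

167


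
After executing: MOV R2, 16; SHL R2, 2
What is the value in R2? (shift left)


Register state trace:
  MOV R2, 16  → R2 = 16
  SHL R2, 2  → R2 = 16 << 2 = 16 * 2^2 = 64
Final: R2 = 64

64


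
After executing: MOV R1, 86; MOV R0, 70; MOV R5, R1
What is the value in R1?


Register state trace:
  MOV R1, 86  → R1 = 86
  MOV R0, 70  → R0 = 70
  MOV R5, R1  → R5 = 86
Final: R1 = 86

86


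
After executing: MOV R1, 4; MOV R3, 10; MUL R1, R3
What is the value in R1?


Register state trace:
  MOV R1, 4  → R1 = 4
  MOV R3, 10  → R3 = 10
  MUL R1, R3  → R1 = 4 * 10 = 40
Final: R1 = 40

40


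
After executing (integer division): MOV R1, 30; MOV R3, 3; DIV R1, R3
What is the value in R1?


Register state trace:
  MOV R1, 30  → R1 = 30
  MOV R3, 3  → R3 = 3
  DIV R1, R3  → R1 = 30 // 3 = 10
Final: R1 = 10

10


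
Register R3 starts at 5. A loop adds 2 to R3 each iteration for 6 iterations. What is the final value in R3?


Starting value: R3 = 5
  Iter 1: R3 = 5 + 2 = 7
  Iter 2: R3 = 7 + 2 = 9
  Iter 3: R3 = 9 + 2 = 11
  Iter 4: R3 = 11 + 2 = 13
  Iter 5: R3 = 13 + 2 = 15
  Iter 6: R3 = 15 + 2 = 17
Final: R3 = 17

17


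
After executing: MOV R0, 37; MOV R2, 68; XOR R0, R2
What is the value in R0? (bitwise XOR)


Register state trace:
  MOV R0, 37  → R0 = 37 (0b00100101)
  MOV R2, 68  → R2 = 68 (0b01000100)
  XOR R0, R2  → R0 = 37 XOR 68 = 97 (0b01100001)
Final: R0 = 97

97


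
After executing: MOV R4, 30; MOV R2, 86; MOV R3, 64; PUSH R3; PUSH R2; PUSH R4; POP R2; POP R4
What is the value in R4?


Stack trace (top is rightmost):
  MOV R4, 30  → R4 = 30
  MOV R2, 86  → R2 = 86
  MOV R3, 64  → R3 = 64
  PUSH R3  → stack: [64]
  PUSH R2  → stack: [64, 86]
  PUSH R4  → stack: [64, 86, 30]
  POP R2  → R2 = 30, stack: [64, 86]
  POP R4  → R4 = 86, stack: [64]
Final: R4 = 86

86


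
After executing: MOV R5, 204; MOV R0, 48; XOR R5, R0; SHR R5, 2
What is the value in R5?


Register state trace:
  MOV R5, 204  → R5 = 204 (0b11001100)
  MOV R0, 48  → R0 = 48 (0b00110000)
  XOR R5, R0  → R5 = 204 XOR 48 = 252 (0b11111100)
  SHR R5, 2  → R5 = 252 >> 2 = 63
Final: R5 = 63

63


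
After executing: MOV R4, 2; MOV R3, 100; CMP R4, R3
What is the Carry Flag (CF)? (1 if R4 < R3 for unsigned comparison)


Register state trace:
  MOV R4, 2  → R4 = 2
  MOV R3, 100  → R3 = 100
  CMP R4, R3  → unsigned 2 - 100: borrow occurs
  2 < 100, so CF = 1
CF = 1

1


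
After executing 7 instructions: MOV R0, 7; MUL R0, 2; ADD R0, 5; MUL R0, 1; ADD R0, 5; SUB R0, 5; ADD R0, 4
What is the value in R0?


Register state trace:
  MOV R0, 7  → R0 = 7
  MUL R0, 2  → R0 = 7 * 2 = 14
  ADD R0, 5  → R0 = 14 + 5 = 19
  MUL R0, 1  → R0 = 19 * 1 = 19
  ADD R0, 5  → R0 = 19 + 5 = 24
  SUB R0, 5  → R0 = 24 - 5 = 19
  ADD R0, 4  → R0 = 19 + 4 = 23
Final: R0 = 23

23


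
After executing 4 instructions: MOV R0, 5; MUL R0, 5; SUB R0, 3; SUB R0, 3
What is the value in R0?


Register state trace:
  MOV R0, 5  → R0 = 5
  MUL R0, 5  → R0 = 5 * 5 = 25
  SUB R0, 3  → R0 = 25 - 3 = 22
  SUB R0, 3  → R0 = 22 - 3 = 19
Final: R0 = 19

19


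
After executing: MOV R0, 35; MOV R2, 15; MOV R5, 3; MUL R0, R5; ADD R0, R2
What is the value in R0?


Register state trace:
  MOV R0, 35  → R0 = 35
  MOV R2, 15  → R2 = 15
  MOV R5, 3  → R5 = 3
  MUL R0, R5  → R0 = 35 * 3 = 105
  ADD R0, R2  → R0 = 105 + 15 = 120
Final: R0 = 120

120


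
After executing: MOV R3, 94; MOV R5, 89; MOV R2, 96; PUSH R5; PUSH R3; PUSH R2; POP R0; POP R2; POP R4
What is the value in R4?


Stack trace (top is rightmost):
  MOV R3, 94  → R3 = 94
  MOV R5, 89  → R5 = 89
  MOV R2, 96  → R2 = 96
  PUSH R5  → stack: [89]
  PUSH R3  → stack: [89, 94]
  PUSH R2  → stack: [89, 94, 96]
  POP R0  → R0 = 96, stack: [89, 94]
  POP R2  → R2 = 94, stack: [89]
  POP R4  → R4 = 89, stack: []
Final: R4 = 89

89


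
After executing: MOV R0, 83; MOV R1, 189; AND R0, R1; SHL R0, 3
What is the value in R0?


Register state trace:
  MOV R0, 83  → R0 = 83 (0b01010011)
  MOV R1, 189  → R1 = 189 (0b10111101)
  AND R0, R1  → R0 = 83 AND 189 = 17 (0b00010001)
  SHL R0, 3  → R0 = 17 << 3 = 136
Final: R0 = 136

136


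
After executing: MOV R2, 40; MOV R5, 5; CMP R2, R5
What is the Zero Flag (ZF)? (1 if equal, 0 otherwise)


Register state trace:
  MOV R2, 40  → R2 = 40
  MOV R5, 5  → R5 = 5
  CMP R2, R5  → computes 40 - 5 = 35
  Result is nonzero, so values are not equal
ZF = 0

0


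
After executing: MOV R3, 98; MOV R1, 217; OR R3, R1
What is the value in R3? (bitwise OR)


Register state trace:
  MOV R3, 98  → R3 = 98 (0b01100010)
  MOV R1, 217  → R1 = 217 (0b11011001)
  OR R3, R1   → R3 = 98 OR 217 = 251 (0b11111011)
Final: R3 = 251

251


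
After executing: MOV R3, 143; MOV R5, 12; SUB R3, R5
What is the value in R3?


Register state trace:
  MOV R3, 143  → R3 = 143
  MOV R5, 12  → R5 = 12
  SUB R3, R5  → R3 = 143 - 12 = 131
Final: R3 = 131

131


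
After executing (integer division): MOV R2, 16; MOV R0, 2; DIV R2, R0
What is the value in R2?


Register state trace:
  MOV R2, 16  → R2 = 16
  MOV R0, 2  → R0 = 2
  DIV R2, R0  → R2 = 16 // 2 = 8
Final: R2 = 8

8


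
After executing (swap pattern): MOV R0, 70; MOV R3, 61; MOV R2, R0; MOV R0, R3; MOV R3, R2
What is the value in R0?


Register state trace (swap pattern):
  MOV R0, 70  → R0 = 70
  MOV R3, 61  → R3 = 61
  MOV R2, R0  → R2 = 70  (save R0)
  MOV R0, R3  → R0 = 61  (R0 gets R3's value)
  MOV R3, R2  → R3 = 70  (R3 gets saved value)
Final: R0 = 61

61


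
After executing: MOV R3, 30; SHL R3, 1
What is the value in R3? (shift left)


Register state trace:
  MOV R3, 30  → R3 = 30
  SHL R3, 1  → R3 = 30 << 1 = 30 * 2^1 = 60
Final: R3 = 60

60


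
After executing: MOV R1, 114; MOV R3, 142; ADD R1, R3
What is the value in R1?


Register state trace:
  MOV R1, 114  → R1 = 114
  MOV R3, 142  → R3 = 142
  ADD R1, R3  → R1 = 114 + 142 = 256
Final: R1 = 256

256


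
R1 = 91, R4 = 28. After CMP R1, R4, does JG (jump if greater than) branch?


Trace:
  R1 = 91, R4 = 28
  CMP R1, R4  → compares 91 vs 28
  JG checks: is 91 greater than 28?
  91 > 28, so condition is true
Branch taken: Yes

Yes


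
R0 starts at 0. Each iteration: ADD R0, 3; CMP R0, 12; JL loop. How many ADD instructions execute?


Loop trace (R0 starts at 0, target 12, step 3):
  ADD #1: R0 = 0 + 3 = 3  → 3 < 12, loop
  ADD #2: R0 = 3 + 3 = 6  → 6 < 12, loop
  ADD #3: R0 = 6 + 3 = 9  → 9 < 12, loop
  ADD #4: R0 = 9 + 3 = 12  → 12 >= 12, exit
Total ADD instructions: 4

4


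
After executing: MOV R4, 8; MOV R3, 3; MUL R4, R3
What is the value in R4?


Register state trace:
  MOV R4, 8  → R4 = 8
  MOV R3, 3  → R3 = 3
  MUL R4, R3  → R4 = 8 * 3 = 24
Final: R4 = 24

24


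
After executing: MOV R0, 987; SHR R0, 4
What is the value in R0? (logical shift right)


Register state trace:
  MOV R0, 987  → R0 = 987
  SHR R0, 4  → R0 = 987 >> 4 = 987 // 2^4 = 61
Final: R0 = 61

61


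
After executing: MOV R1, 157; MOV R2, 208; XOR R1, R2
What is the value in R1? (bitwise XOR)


Register state trace:
  MOV R1, 157  → R1 = 157 (0b10011101)
  MOV R2, 208  → R2 = 208 (0b11010000)
  XOR R1, R2  → R1 = 157 XOR 208 = 77 (0b01001101)
Final: R1 = 77

77


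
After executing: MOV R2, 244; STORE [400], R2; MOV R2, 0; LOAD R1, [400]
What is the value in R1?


Register and memory trace:
  MOV R2, 244  → R2 = 244
  STORE [400], R2  → mem[400] = 244
  MOV R2, 0  → R2 = 0
  LOAD R1, [400]  → R1 = mem[400] = 244
Final: R1 = 244

244


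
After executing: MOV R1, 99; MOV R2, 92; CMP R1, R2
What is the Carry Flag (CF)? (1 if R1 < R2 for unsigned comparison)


Register state trace:
  MOV R1, 99  → R1 = 99
  MOV R2, 92  → R2 = 92
  CMP R1, R2  → unsigned 99 - 92: no borrow
  99 >= 92, so CF = 0
CF = 0

0


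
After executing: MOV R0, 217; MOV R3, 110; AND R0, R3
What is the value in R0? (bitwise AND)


Register state trace:
  MOV R0, 217  → R0 = 217 (0b11011001)
  MOV R3, 110  → R3 = 110 (0b01101110)
  AND R0, R3  → R0 = 217 AND 110 = 72 (0b01001000)
Final: R0 = 72

72


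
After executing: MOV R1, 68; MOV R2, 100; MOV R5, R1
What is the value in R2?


Register state trace:
  MOV R1, 68  → R1 = 68
  MOV R2, 100  → R2 = 100
  MOV R5, R1  → R5 = 68
Final: R2 = 100

100


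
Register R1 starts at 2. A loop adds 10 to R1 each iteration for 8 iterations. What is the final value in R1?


Starting value: R1 = 2
  Iter 1: R1 = 2 + 10 = 12
  Iter 2: R1 = 12 + 10 = 22
  Iter 3: R1 = 22 + 10 = 32
  Iter 4: R1 = 32 + 10 = 42
  Iter 5: R1 = 42 + 10 = 52
  Iter 6: R1 = 52 + 10 = 62
  Iter 7: R1 = 62 + 10 = 72
  Iter 8: R1 = 72 + 10 = 82
Final: R1 = 82

82


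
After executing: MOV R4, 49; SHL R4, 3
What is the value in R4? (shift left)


Register state trace:
  MOV R4, 49  → R4 = 49
  SHL R4, 3  → R4 = 49 << 3 = 49 * 2^3 = 392
Final: R4 = 392

392


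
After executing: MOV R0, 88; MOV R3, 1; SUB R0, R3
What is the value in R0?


Register state trace:
  MOV R0, 88  → R0 = 88
  MOV R3, 1  → R3 = 1
  SUB R0, R3  → R0 = 88 - 1 = 87
Final: R0 = 87

87


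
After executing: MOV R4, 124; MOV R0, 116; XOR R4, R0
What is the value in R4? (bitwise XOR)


Register state trace:
  MOV R4, 124  → R4 = 124 (0b01111100)
  MOV R0, 116  → R0 = 116 (0b01110100)
  XOR R4, R0  → R4 = 124 XOR 116 = 8 (0b00001000)
Final: R4 = 8

8


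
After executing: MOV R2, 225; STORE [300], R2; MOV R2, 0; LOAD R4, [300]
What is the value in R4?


Register and memory trace:
  MOV R2, 225  → R2 = 225
  STORE [300], R2  → mem[300] = 225
  MOV R2, 0  → R2 = 0
  LOAD R4, [300]  → R4 = mem[300] = 225
Final: R4 = 225

225


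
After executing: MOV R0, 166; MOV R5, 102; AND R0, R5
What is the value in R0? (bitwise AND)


Register state trace:
  MOV R0, 166  → R0 = 166 (0b10100110)
  MOV R5, 102  → R5 = 102 (0b01100110)
  AND R0, R5  → R0 = 166 AND 102 = 38 (0b00100110)
Final: R0 = 38

38


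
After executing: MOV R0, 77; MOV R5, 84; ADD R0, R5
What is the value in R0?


Register state trace:
  MOV R0, 77  → R0 = 77
  MOV R5, 84  → R5 = 84
  ADD R0, R5  → R0 = 77 + 84 = 161
Final: R0 = 161

161


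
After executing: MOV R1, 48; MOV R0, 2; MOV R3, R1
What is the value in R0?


Register state trace:
  MOV R1, 48  → R1 = 48
  MOV R0, 2  → R0 = 2
  MOV R3, R1  → R3 = 48
Final: R0 = 2

2


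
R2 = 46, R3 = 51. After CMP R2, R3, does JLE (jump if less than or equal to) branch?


Trace:
  R2 = 46, R3 = 51
  CMP R2, R3  → compares 46 vs 51
  JLE checks: is 46 less than or equal to 51?
  46 < 51, so condition is true
Branch taken: Yes

Yes


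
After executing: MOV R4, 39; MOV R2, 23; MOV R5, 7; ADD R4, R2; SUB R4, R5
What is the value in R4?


Register state trace:
  MOV R4, 39  → R4 = 39
  MOV R2, 23  → R2 = 23
  MOV R5, 7  → R5 = 7
  ADD R4, R2  → R4 = 39 + 23 = 62
  SUB R4, R5  → R4 = 62 - 7 = 55
Final: R4 = 55

55


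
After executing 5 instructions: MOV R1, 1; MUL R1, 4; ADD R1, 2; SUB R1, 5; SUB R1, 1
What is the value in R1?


Register state trace:
  MOV R1, 1  → R1 = 1
  MUL R1, 4  → R1 = 1 * 4 = 4
  ADD R1, 2  → R1 = 4 + 2 = 6
  SUB R1, 5  → R1 = 6 - 5 = 1
  SUB R1, 1  → R1 = 1 - 1 = 0
Final: R1 = 0

0


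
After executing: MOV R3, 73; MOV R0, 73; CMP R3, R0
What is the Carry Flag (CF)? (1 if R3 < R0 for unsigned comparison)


Register state trace:
  MOV R3, 73  → R3 = 73
  MOV R0, 73  → R0 = 73
  CMP R3, R0  → unsigned 73 - 73: no borrow
  73 >= 73, so CF = 0
CF = 0

0


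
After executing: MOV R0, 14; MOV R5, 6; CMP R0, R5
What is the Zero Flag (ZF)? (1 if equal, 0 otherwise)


Register state trace:
  MOV R0, 14  → R0 = 14
  MOV R5, 6  → R5 = 6
  CMP R0, R5  → computes 14 - 6 = 8
  Result is nonzero, so values are not equal
ZF = 0

0


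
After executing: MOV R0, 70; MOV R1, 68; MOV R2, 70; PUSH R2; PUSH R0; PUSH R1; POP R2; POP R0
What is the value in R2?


Stack trace (top is rightmost):
  MOV R0, 70  → R0 = 70
  MOV R1, 68  → R1 = 68
  MOV R2, 70  → R2 = 70
  PUSH R2  → stack: [70]
  PUSH R0  → stack: [70, 70]
  PUSH R1  → stack: [70, 70, 68]
  POP R2  → R2 = 68, stack: [70, 70]
  POP R0  → R0 = 70, stack: [70]
Final: R2 = 68

68


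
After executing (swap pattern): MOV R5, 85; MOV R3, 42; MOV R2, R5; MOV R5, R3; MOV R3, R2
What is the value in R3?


Register state trace (swap pattern):
  MOV R5, 85  → R5 = 85
  MOV R3, 42  → R3 = 42
  MOV R2, R5  → R2 = 85  (save R5)
  MOV R5, R3  → R5 = 42  (R5 gets R3's value)
  MOV R3, R2  → R3 = 85  (R3 gets saved value)
Final: R3 = 85

85


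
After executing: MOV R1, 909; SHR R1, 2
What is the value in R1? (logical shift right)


Register state trace:
  MOV R1, 909  → R1 = 909
  SHR R1, 2  → R1 = 909 >> 2 = 909 // 2^2 = 227
Final: R1 = 227

227


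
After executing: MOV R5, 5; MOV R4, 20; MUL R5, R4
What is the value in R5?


Register state trace:
  MOV R5, 5  → R5 = 5
  MOV R4, 20  → R4 = 20
  MUL R5, R4  → R5 = 5 * 20 = 100
Final: R5 = 100

100


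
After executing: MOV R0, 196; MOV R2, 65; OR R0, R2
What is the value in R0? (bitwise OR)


Register state trace:
  MOV R0, 196  → R0 = 196 (0b11000100)
  MOV R2, 65  → R2 = 65 (0b01000001)
  OR R0, R2   → R0 = 196 OR 65 = 197 (0b11000101)
Final: R0 = 197

197


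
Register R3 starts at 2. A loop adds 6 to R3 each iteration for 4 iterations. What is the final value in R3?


Starting value: R3 = 2
  Iter 1: R3 = 2 + 6 = 8
  Iter 2: R3 = 8 + 6 = 14
  Iter 3: R3 = 14 + 6 = 20
  Iter 4: R3 = 20 + 6 = 26
Final: R3 = 26

26


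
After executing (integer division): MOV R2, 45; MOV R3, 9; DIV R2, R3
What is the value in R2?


Register state trace:
  MOV R2, 45  → R2 = 45
  MOV R3, 9  → R3 = 9
  DIV R2, R3  → R2 = 45 // 9 = 5
Final: R2 = 5

5


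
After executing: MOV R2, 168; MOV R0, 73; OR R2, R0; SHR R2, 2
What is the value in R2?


Register state trace:
  MOV R2, 168  → R2 = 168 (0b10101000)
  MOV R0, 73  → R0 = 73 (0b01001001)
  OR R2, R0  → R2 = 168 OR 73 = 233 (0b11101001)
  SHR R2, 2  → R2 = 233 >> 2 = 58
Final: R2 = 58

58


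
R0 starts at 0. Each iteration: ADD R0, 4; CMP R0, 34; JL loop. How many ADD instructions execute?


Loop trace (R0 starts at 0, target 34, step 4):
  ADD #1: R0 = 0 + 4 = 4  → 4 < 34, loop
  ADD #2: R0 = 4 + 4 = 8  → 8 < 34, loop
  ADD #3: R0 = 8 + 4 = 12  → 12 < 34, loop
  ADD #4: R0 = 12 + 4 = 16  → 16 < 34, loop
  ADD #5: R0 = 16 + 4 = 20  → 20 < 34, loop
  ADD #6: R0 = 20 + 4 = 24  → 24 < 34, loop
  ADD #7: R0 = 24 + 4 = 28  → 28 < 34, loop
  ADD #8: R0 = 28 + 4 = 32  → 32 < 34, loop
  ADD #9: R0 = 32 + 4 = 36  → 36 >= 34, exit
Total ADD instructions: 9

9


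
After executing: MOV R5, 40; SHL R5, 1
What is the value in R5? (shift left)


Register state trace:
  MOV R5, 40  → R5 = 40
  SHL R5, 1  → R5 = 40 << 1 = 40 * 2^1 = 80
Final: R5 = 80

80


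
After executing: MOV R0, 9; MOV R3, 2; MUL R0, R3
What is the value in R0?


Register state trace:
  MOV R0, 9  → R0 = 9
  MOV R3, 2  → R3 = 2
  MUL R0, R3  → R0 = 9 * 2 = 18
Final: R0 = 18

18


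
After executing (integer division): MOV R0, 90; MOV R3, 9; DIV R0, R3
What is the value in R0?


Register state trace:
  MOV R0, 90  → R0 = 90
  MOV R3, 9  → R3 = 9
  DIV R0, R3  → R0 = 90 // 9 = 10
Final: R0 = 10

10


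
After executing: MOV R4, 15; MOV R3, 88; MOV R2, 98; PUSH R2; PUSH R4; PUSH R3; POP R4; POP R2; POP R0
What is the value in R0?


Stack trace (top is rightmost):
  MOV R4, 15  → R4 = 15
  MOV R3, 88  → R3 = 88
  MOV R2, 98  → R2 = 98
  PUSH R2  → stack: [98]
  PUSH R4  → stack: [98, 15]
  PUSH R3  → stack: [98, 15, 88]
  POP R4  → R4 = 88, stack: [98, 15]
  POP R2  → R2 = 15, stack: [98]
  POP R0  → R0 = 98, stack: []
Final: R0 = 98

98


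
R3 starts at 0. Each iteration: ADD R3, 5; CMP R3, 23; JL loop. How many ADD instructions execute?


Loop trace (R3 starts at 0, target 23, step 5):
  ADD #1: R3 = 0 + 5 = 5  → 5 < 23, loop
  ADD #2: R3 = 5 + 5 = 10  → 10 < 23, loop
  ADD #3: R3 = 10 + 5 = 15  → 15 < 23, loop
  ADD #4: R3 = 15 + 5 = 20  → 20 < 23, loop
  ADD #5: R3 = 20 + 5 = 25  → 25 >= 23, exit
Total ADD instructions: 5

5


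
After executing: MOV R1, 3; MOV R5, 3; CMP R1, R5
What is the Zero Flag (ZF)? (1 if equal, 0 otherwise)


Register state trace:
  MOV R1, 3  → R1 = 3
  MOV R5, 3  → R5 = 3
  CMP R1, R5  → computes 3 - 3 = 0
  Result is zero, so values are equal
ZF = 1

1


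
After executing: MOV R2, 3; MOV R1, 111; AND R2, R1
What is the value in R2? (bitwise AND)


Register state trace:
  MOV R2, 3  → R2 = 3 (0b00000011)
  MOV R1, 111  → R1 = 111 (0b01101111)
  AND R2, R1  → R2 = 3 AND 111 = 3 (0b00000011)
Final: R2 = 3

3


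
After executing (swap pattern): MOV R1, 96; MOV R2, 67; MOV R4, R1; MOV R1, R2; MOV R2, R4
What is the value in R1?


Register state trace (swap pattern):
  MOV R1, 96  → R1 = 96
  MOV R2, 67  → R2 = 67
  MOV R4, R1  → R4 = 96  (save R1)
  MOV R1, R2  → R1 = 67  (R1 gets R2's value)
  MOV R2, R4  → R2 = 96  (R2 gets saved value)
Final: R1 = 67

67
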